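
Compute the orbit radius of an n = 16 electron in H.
13.54694 nm (or 135.46936 Å)

The Bohr radius formula is:
r_n = n² a₀ / Z

where a₀ = 0.05291772 nm is the Bohr radius.

For H (Z = 1) at n = 16:
r_16 = 16² × 0.05291772 nm / 1
r_16 = 256 × 0.05291772 nm / 1
r_16 = 13.546936 nm / 1
r_16 = 13.54694 nm

The electron orbits at approximately 13.54694 nm from the nucleus.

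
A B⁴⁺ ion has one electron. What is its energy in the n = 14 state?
-1.73542 eV

For hydrogen-like ions, the energy levels scale with Z²:
E_n = -13.6057 Z² / n² eV

For B⁴⁺ (Z = 5) at n = 14:
E_14 = -13.6057 × 5² / 14²
E_14 = -13.6057 × 25 / 196
E_14 = -340.1425 / 196
E_14 = -1.73542 eV

The energy is 25 times more negative than hydrogen at the same n due to the stronger nuclear charge.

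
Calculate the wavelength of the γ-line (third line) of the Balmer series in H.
433.935777 nm

The lines of a series are numbered from the longest wavelength (smallest ΔE) outward; the third line is the transition from n = n_f + 3 to n_f.
The Balmer series has all transitions ending at n_f = 2.

For H, the third line (γ-line) is the jump from n = 5 to n = 2:
E_5 = -13.6057 / 5² = -0.5442280000 eV
E_2 = -13.6057 / 2² = -3.4014250000 eV
ΔE = E_5 - E_2 = 2.8571970000 eV

λ = hc/E = 1239.84 eV·nm / 2.8571970000 eV
λ = 433.935777 nm

This is the γ-line of the Balmer series in H.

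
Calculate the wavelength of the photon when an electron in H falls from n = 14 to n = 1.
91.5938 nm

First, find the transition energy using E_n = -13.6057 / n² eV:
E_14 = -13.6057 / 14² = -0.069417 eV
E_1 = -13.6057 / 1² = -13.605700 eV

Photon energy: |ΔE| = |E_1 - E_14| = 13.536283 eV

Convert to wavelength using E = hc/λ with hc = 1239.84 eV·nm:
λ = hc/E = 1239.84 eV·nm / 13.536283 eV
λ = 91.5938 nm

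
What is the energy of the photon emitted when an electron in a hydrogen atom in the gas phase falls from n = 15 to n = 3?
1.4513 eV

The energy levels are E_n = -13.6057 eV / n².

Energy at n = 15: E_15 = -13.6057 / 15² = -0.0604698 eV
Energy at n = 3: E_3 = -13.6057 / 3² = -1.5117444 eV

For emission (electron falling to lower state), the photon energy is:
E_photon = E_15 - E_3 = |-0.0604698 - (-1.5117444)|
E_photon = 1.4513 eV

This energy is carried away by the emitted photon.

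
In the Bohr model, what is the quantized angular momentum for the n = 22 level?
2.32e-33 J·s (or 22ℏ)

In the Bohr model, angular momentum is quantized:
L = nℏ

where ℏ = h/(2π) = 1.0546e-34 J·s

For n = 22:
L = 22 × 1.0546e-34 J·s
L = 2.32e-33 J·s

This can also be written as L = 22ℏ.
The angular momentum is an integer multiple of the reduced Planck constant.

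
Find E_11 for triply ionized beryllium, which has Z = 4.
-1.80 eV

For hydrogen-like ions, the energy levels scale with Z²:
E_n = -13.6057 Z² / n² eV

For Be³⁺ (Z = 4) at n = 11:
E_11 = -13.6057 × 4² / 11²
E_11 = -13.6057 × 16 / 121
E_11 = -217.6912 / 121
E_11 = -1.80 eV

The energy is 16 times more negative than hydrogen at the same n due to the stronger nuclear charge.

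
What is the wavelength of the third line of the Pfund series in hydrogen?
3738.52362 nm

The lines of a series are numbered from the longest wavelength (smallest ΔE) outward; the third line is the transition from n = n_f + 3 to n_f.
The Pfund series has all transitions ending at n_f = 5.

For H, the third line (γ-line) is the jump from n = 8 to n = 5:
E_8 = -13.6057 / 8² = -0.21258906250 eV
E_5 = -13.6057 / 5² = -0.54422800000 eV
ΔE = E_8 - E_5 = 0.33163893750 eV

λ = hc/E = 1239.84 eV·nm / 0.33163893750 eV
λ = 3738.52362 nm

This is the γ-line of the Pfund series in H.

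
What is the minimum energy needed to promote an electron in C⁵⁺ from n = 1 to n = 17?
488.110372 eV

The energy levels of a hydrogen-like atom are E_n = -13.6057 Z² eV / n².

Energy at n = 1: E_1 = -13.6057 × 6² / 1² = -489.805200000 eV
Energy at n = 17: E_17 = -13.6057 × 6² / 17² = -1.694827682 eV

The excitation energy is the difference:
ΔE = E_17 - E_1
ΔE = -1.694827682 - (-489.805200000)
ΔE = 488.110372 eV

Since this is positive, energy must be absorbed (photon absorption).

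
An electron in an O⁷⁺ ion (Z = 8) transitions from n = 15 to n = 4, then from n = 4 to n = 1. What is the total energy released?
866.89473 eV

The energy levels of O⁷⁺ are E_n = -13.6057 × 8² / n² eV.

First transition (15 → 4):
ΔE₁ = |E_4 - E_15|
ΔE₁ = |-54.42280000000 - (-3.87006577778)| = 50.55273422 eV

Second transition (4 → 1):
ΔE₂ = |E_1 - E_4|
ΔE₂ = |-870.76480000000 - (-54.42280000000)| = 816.34200000 eV

Total energy released:
E_total = ΔE₁ + ΔE₂ = 50.55273422 + 816.34200000 = 866.89473 eV

Note: This equals the direct transition 15 → 1: 866.89473 eV ✓
Energy is conserved regardless of the path taken.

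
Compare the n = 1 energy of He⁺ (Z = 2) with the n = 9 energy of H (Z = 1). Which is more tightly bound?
He⁺ at n = 1 (E = -54.4228 eV)

Using E_n = -13.6057 Z² / n² eV:

He⁺ (Z = 2) at n = 1:
E = -13.6057 × 2² / 1² = -13.6057 × 4 / 1 = -54.4228000 eV

H (Z = 1) at n = 9:
E = -13.6057 × 1² / 9² = -13.6057 × 1 / 81 = -0.1679716 eV

Since -54.4228000 eV < -0.1679716 eV,
He⁺ at n = 1 is more tightly bound (requires more energy to ionize).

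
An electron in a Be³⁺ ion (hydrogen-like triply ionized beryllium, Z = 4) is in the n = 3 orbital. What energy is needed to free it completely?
24.18791 eV

The ionization energy is the energy needed to remove the electron completely (n → ∞).

For a hydrogen-like ion with Z = 4, E_n = -13.6057 Z² / n² eV.

At n = 3: E_3 = -13.6057 × 4² / 3² = -24.18791111 eV
At n = ∞: E_∞ = 0 eV

Ionization energy = E_∞ - E_3 = 0 - (-24.18791111) = 24.18791111 eV
Ionization energy ≈ 24.18791 eV

This is also called the binding energy of the electron in state n = 3.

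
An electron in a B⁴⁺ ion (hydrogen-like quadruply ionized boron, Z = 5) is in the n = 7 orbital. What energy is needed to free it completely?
6.942 eV

The ionization energy is the energy needed to remove the electron completely (n → ∞).

For a hydrogen-like ion with Z = 5, E_n = -13.6057 Z² / n² eV.

At n = 7: E_7 = -13.6057 × 5² / 7² = -6.941684 eV
At n = ∞: E_∞ = 0 eV

Ionization energy = E_∞ - E_7 = 0 - (-6.941684) = 6.941684 eV
Ionization energy ≈ 6.942 eV

This is also called the binding energy of the electron in state n = 7.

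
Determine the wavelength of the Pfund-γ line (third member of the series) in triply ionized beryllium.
233.66 nm

The lines of a series are numbered from the longest wavelength (smallest ΔE) outward; the third line is the transition from n = n_f + 3 to n_f.
The Pfund series has all transitions ending at n_f = 5.

For Be³⁺ (Z = 4), the third line (γ-line) is the jump from n = 8 to n = 5:
E_8 = -13.6057 × 4² / 8² = -3.401425 eV
E_5 = -13.6057 × 4² / 5² = -8.707648 eV
ΔE = E_8 - E_5 = 5.306223 eV

λ = hc/E = 1239.84 eV·nm / 5.306223 eV
λ = 233.66 nm

This is the γ-line of the Pfund series in Be³⁺.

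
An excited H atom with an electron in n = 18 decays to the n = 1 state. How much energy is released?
13.56 eV

The energy levels are E_n = -13.6057 eV / n².

Energy at n = 18: E_18 = -13.6057 / 18² = -0.04199 eV
Energy at n = 1: E_1 = -13.6057 / 1² = -13.60570 eV

For emission (electron falling to lower state), the photon energy is:
E_photon = E_18 - E_1 = |-0.04199 - (-13.60570)|
E_photon = 13.56 eV

This energy is carried away by the emitted photon.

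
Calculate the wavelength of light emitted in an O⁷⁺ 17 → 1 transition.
1.428796 nm

First, find the transition energy using E_n = -13.6057 Z² / n² eV:
E_17 = -13.6057 × 8² / 17² = -3.01302699 eV
E_1 = -13.6057 × 8² / 1² = -870.76480000 eV

Photon energy: |ΔE| = |E_1 - E_17| = 867.75177301 eV

Convert to wavelength using E = hc/λ with hc = 1239.84 eV·nm:
λ = hc/E = 1239.84 eV·nm / 867.75177301 eV
λ = 1.428796 nm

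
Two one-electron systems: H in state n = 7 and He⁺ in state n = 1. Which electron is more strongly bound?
He⁺ at n = 1 (E = -54.4228 eV)

Using E_n = -13.6057 Z² / n² eV:

H (Z = 1) at n = 7:
E = -13.6057 × 1² / 7² = -13.6057 × 1 / 49 = -0.2776673 eV

He⁺ (Z = 2) at n = 1:
E = -13.6057 × 2² / 1² = -13.6057 × 4 / 1 = -54.4228000 eV

Since -54.4228000 eV < -0.2776673 eV,
He⁺ at n = 1 is more tightly bound (requires more energy to ionize).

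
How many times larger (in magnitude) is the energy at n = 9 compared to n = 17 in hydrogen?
3.56790

Using E_n = -13.6057 Z² / n² eV with Z = 1:

E_9 = -13.6057 / 9² = -13.6057 / 81 = -0.16797160494 eV
E_17 = -13.6057 / 17² = -13.6057 / 289 = -0.04707854671 eV

The ratio is:
E_9/E_17 = (-0.16797160494) / (-0.04707854671)
E_9/E_17 = (-13.6057/81) / (-13.6057/289)
E_9/E_17 = 289/81
E_9/E_17 = 3.56790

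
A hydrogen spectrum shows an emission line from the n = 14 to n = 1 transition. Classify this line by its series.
Lyman series

The spectral series in hydrogen are named based on the final (lower) energy level:
- Lyman series: n_final = 1 (ultraviolet)
- Balmer series: n_final = 2 (visible/near-UV)
- Paschen series: n_final = 3 (infrared)
- Brackett series: n_final = 4 (infrared)
- Pfund series: n_final = 5 (far infrared)

Since this transition ends at n = 1, it belongs to the Lyman series.

For reference, this 14 → 1 line has photon energy
ΔE = 13.6057 eV × (1/1² - 1/14²) = 13.53628316 eV,
corresponding to wavelength λ = hc/ΔE = 1239.84 eV·nm / 13.53628316 eV = 91.593829 nm in the ultraviolet region.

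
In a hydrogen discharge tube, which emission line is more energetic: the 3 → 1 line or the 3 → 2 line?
3 → 1

Calculate the energy for each transition:

Transition 3 → 1:
ΔE₁ = |E_1 - E_3| = |-13.6057/1² - (-13.6057/3²)|
ΔE₁ = |-13.605700000 - (-1.511744444)| = 12.093956 eV

Transition 3 → 2:
ΔE₂ = |E_2 - E_3| = |-13.6057/2² - (-13.6057/3²)|
ΔE₂ = |-3.401425000 - (-1.511744444)| = 1.889681 eV

Since 12.093956 eV > 1.889681 eV, the transition 3 → 1 emits the more energetic photon.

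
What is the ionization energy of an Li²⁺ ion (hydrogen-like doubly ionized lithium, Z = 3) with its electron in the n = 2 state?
30.613 eV

The ionization energy is the energy needed to remove the electron completely (n → ∞).

For a hydrogen-like ion with Z = 3, E_n = -13.6057 Z² / n² eV.

At n = 2: E_2 = -13.6057 × 3² / 2² = -30.612825 eV
At n = ∞: E_∞ = 0 eV

Ionization energy = E_∞ - E_2 = 0 - (-30.612825) = 30.612825 eV
Ionization energy ≈ 30.613 eV

This is also called the binding energy of the electron in state n = 2.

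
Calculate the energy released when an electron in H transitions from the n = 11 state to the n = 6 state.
0.27 eV

The energy levels are E_n = -13.6057 eV / n².

Energy at n = 11: E_11 = -13.6057 / 11² = -0.11244 eV
Energy at n = 6: E_6 = -13.6057 / 6² = -0.37794 eV

For emission (electron falling to lower state), the photon energy is:
E_photon = E_11 - E_6 = |-0.11244 - (-0.37794)|
E_photon = 0.27 eV

This energy is carried away by the emitted photon.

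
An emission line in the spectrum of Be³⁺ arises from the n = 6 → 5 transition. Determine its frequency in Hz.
6.4335e+14 Hz

First, find the transition energy:
E_6 = -13.6057 × 4² / 6² = -6.04697778 eV
E_5 = -13.6057 × 4² / 5² = -8.70764800 eV
|ΔE| = |E_5 - E_6| = 2.66067022 eV

Convert to Joules: E = 2.66067022 eV × (1.602177 × 10⁻¹⁹ J/eV) = 4.262865e-19 J

Using E = hf:
f = E/h = 4.262865e-19 J / (6.62607 × 10⁻³⁴ J·s)
f = 6.4335e+14 Hz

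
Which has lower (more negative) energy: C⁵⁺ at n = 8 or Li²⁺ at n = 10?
C⁵⁺ at n = 8 (E = -7.65321 eV)

Using E_n = -13.6057 Z² / n² eV:

C⁵⁺ (Z = 6) at n = 8:
E = -13.6057 × 6² / 8² = -13.6057 × 36 / 64 = -7.65320625 eV

Li²⁺ (Z = 3) at n = 10:
E = -13.6057 × 3² / 10² = -13.6057 × 9 / 100 = -1.22451300 eV

Since -7.65320625 eV < -1.22451300 eV,
C⁵⁺ at n = 8 is more tightly bound (requires more energy to ionize).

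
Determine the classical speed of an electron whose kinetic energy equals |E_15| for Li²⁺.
4.375e+05 m/s (or 0.145947% of c)

The binding energy at n = 15 for Li²⁺ is:
E_15 = -13.6057 × 3²/15² = -0.54422800 eV
|E_15| = 0.54422800 eV

Convert to Joules:
KE = 0.54422800 eV × (1.602177 × 10⁻¹⁹ J/eV) = 8.71950e-20 J

Using KE = ½mv²:
v = √(2·KE/m_e)
v = √(2 × 8.71950e-20 J / 9.10938 × 10⁻³¹ kg)
v = 4.375e+05 m/s

This is approximately 0.145947% the speed of light.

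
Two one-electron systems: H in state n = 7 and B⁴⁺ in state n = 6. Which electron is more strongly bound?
B⁴⁺ at n = 6 (E = -9.45 eV)

Using E_n = -13.6057 Z² / n² eV:

H (Z = 1) at n = 7:
E = -13.6057 × 1² / 7² = -13.6057 × 1 / 49 = -0.27767 eV

B⁴⁺ (Z = 5) at n = 6:
E = -13.6057 × 5² / 6² = -13.6057 × 25 / 36 = -9.44840 eV

Since -9.44840 eV < -0.27767 eV,
B⁴⁺ at n = 6 is more tightly bound (requires more energy to ionize).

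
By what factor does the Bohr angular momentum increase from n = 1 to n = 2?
2.000

In the Bohr model, L_n = nℏ, so the ratio is purely the ratio of quantum numbers:

L_2/L_1 = 2ℏ / 1ℏ = 2/1 = 2.000

The angular momentum scales linearly with n.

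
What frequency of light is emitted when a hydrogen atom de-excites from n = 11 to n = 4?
1.7843e+14 Hz

First, find the transition energy:
E_11 = -13.6057 / 11² = -0.11244380 eV
E_4 = -13.6057 / 4² = -0.85035625 eV
|ΔE| = |E_4 - E_11| = 0.73791245 eV

Convert to Joules: E = 0.73791245 eV × (1.602177 × 10⁻¹⁹ J/eV) = 1.182266e-19 J

Using E = hf:
f = E/h = 1.182266e-19 J / (6.62607 × 10⁻³⁴ J·s)
f = 1.7843e+14 Hz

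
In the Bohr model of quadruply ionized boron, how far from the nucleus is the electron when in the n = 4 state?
0.169337 nm (or 1.693367 Å)

The Bohr radius formula is:
r_n = n² a₀ / Z

where a₀ = 0.052917721 nm is the Bohr radius.

For B⁴⁺ (Z = 5) at n = 4:
r_4 = 4² × 0.052917721 nm / 5
r_4 = 16 × 0.052917721 nm / 5
r_4 = 0.8466835 nm / 5
r_4 = 0.169337 nm

The electron orbits at approximately 0.169337 nm from the nucleus.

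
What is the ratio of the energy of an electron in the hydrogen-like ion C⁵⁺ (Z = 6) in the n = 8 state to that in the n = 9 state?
1.265625

Using E_n = -13.6057 Z² / n² eV with Z = 6:

E_8 = -13.6057 × 6² / 8² = -489.8052 / 64 = -7.6532062500 eV
E_9 = -13.6057 × 6² / 9² = -489.8052 / 81 = -6.0469777778 eV

The ratio is:
E_8/E_9 = (-7.6532062500) / (-6.0469777778)
E_8/E_9 = (-489.8052/64) / (-489.8052/81)
E_8/E_9 = 81/64
E_8/E_9 = 1.265625
(Note: the Z² factors cancel in the ratio.)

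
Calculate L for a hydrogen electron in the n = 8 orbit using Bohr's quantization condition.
8.437e-34 J·s (or 8ℏ)

In the Bohr model, angular momentum is quantized:
L = nℏ

where ℏ = h/(2π) = 1.05457e-34 J·s

For n = 8:
L = 8 × 1.05457e-34 J·s
L = 8.437e-34 J·s

This can also be written as L = 8ℏ.
The angular momentum is an integer multiple of the reduced Planck constant.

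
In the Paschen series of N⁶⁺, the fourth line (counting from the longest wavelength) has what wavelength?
20.503465 nm

The lines of a series are numbered from the longest wavelength (smallest ΔE) outward; the fourth line is the transition from n = n_f + 4 to n_f.
The Paschen series has all transitions ending at n_f = 3.

For N⁶⁺ (Z = 7), the fourth line (δ-line) is the jump from n = 7 to n = 3:
E_7 = -13.6057 × 7² / 7² = -13.60570000 eV
E_3 = -13.6057 × 7² / 3² = -74.07547778 eV
ΔE = E_7 - E_3 = 60.46977778 eV

λ = hc/E = 1239.84 eV·nm / 60.46977778 eV
λ = 20.503465 nm

This is the δ-line of the Paschen series in N⁶⁺.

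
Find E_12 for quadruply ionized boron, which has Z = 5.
-2.3621 eV

For hydrogen-like ions, the energy levels scale with Z²:
E_n = -13.6057 Z² / n² eV

For B⁴⁺ (Z = 5) at n = 12:
E_12 = -13.6057 × 5² / 12²
E_12 = -13.6057 × 25 / 144
E_12 = -340.1425 / 144
E_12 = -2.3621 eV

The energy is 25 times more negative than hydrogen at the same n due to the stronger nuclear charge.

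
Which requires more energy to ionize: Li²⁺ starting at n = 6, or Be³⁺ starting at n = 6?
Be³⁺ at n = 6 (E = -6.047 eV)

Using E_n = -13.6057 Z² / n² eV:

Li²⁺ (Z = 3) at n = 6:
E = -13.6057 × 3² / 6² = -13.6057 × 9 / 36 = -3.401425 eV

Be³⁺ (Z = 4) at n = 6:
E = -13.6057 × 4² / 6² = -13.6057 × 16 / 36 = -6.046978 eV

Since -6.046978 eV < -3.401425 eV,
Be³⁺ at n = 6 is more tightly bound (requires more energy to ionize).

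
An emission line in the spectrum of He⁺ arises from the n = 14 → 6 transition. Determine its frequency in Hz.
2.98e+14 Hz

First, find the transition energy:
E_14 = -13.6057 × 2² / 14² = -0.2776673 eV
E_6 = -13.6057 × 2² / 6² = -1.5117444 eV
|ΔE| = |E_6 - E_14| = 1.2340771 eV

Convert to Joules: E = 1.2340771 eV × (1.602177 × 10⁻¹⁹ J/eV) = 1.9772e-19 J

Using E = hf:
f = E/h = 1.9772e-19 J / (6.62607 × 10⁻³⁴ J·s)
f = 2.98e+14 Hz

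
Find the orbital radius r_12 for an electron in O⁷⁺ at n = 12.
0.9525 nm (or 9.5252 Å)

The Bohr radius formula is:
r_n = n² a₀ / Z

where a₀ = 0.0529177 nm is the Bohr radius.

For O⁷⁺ (Z = 8) at n = 12:
r_12 = 12² × 0.0529177 nm / 8
r_12 = 144 × 0.0529177 nm / 8
r_12 = 7.62015 nm / 8
r_12 = 0.9525 nm

The electron orbits at approximately 0.9525 nm from the nucleus.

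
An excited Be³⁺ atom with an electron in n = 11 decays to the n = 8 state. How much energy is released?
1.6023 eV

The energy levels are E_n = -13.6057 Z² eV / n².

Energy at n = 11: E_11 = -13.6057 × 4² / 11² = -1.7991008 eV
Energy at n = 8: E_8 = -13.6057 × 4² / 8² = -3.4014250 eV

For emission (electron falling to lower state), the photon energy is:
E_photon = E_11 - E_8 = |-1.7991008 - (-3.4014250)|
E_photon = 1.6023 eV

This energy is carried away by the emitted photon.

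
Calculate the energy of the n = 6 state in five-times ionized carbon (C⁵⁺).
-13.60570 eV

For hydrogen-like ions, the energy levels scale with Z²:
E_n = -13.6057 Z² / n² eV

For C⁵⁺ (Z = 6) at n = 6:
E_6 = -13.6057 × 6² / 6²
E_6 = -13.6057 × 36 / 36
E_6 = -489.8052 / 36
E_6 = -13.60570 eV

The energy is 36 times more negative than hydrogen at the same n due to the stronger nuclear charge.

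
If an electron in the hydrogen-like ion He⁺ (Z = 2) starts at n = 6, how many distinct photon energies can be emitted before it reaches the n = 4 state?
3

The electron can occupy levels n = 4, 5, ..., 6 during de-excitation — that is m = 6 - 4 + 1 = 3 distinct levels.

The number of distinct spectral lines equals the number of ways to choose 2 of these m levels (each pair gives one possible emission transition):

Number of lines = m(m-1)/2 = 3×2/2 = 3

These correspond to all possible transitions between the 3 levels:
6 → 5, 6 → 4, 5 → 4

Each transition produces a photon with a unique energy (and thus wavelength). This count does not depend on Z.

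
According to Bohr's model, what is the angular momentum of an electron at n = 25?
2.63643e-33 J·s (or 25ℏ)

In the Bohr model, angular momentum is quantized:
L = nℏ

where ℏ = h/(2π) = 1.0545718e-34 J·s

For n = 25:
L = 25 × 1.0545718e-34 J·s
L = 2.63643e-33 J·s

This can also be written as L = 25ℏ.
The angular momentum is an integer multiple of the reduced Planck constant.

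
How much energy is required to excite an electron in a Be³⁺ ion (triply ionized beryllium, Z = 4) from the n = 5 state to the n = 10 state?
6.530736 eV

The energy levels of a hydrogen-like atom are E_n = -13.6057 Z² eV / n².

Energy at n = 5: E_5 = -13.6057 × 4² / 5² = -8.707648000 eV
Energy at n = 10: E_10 = -13.6057 × 4² / 10² = -2.176912000 eV

The excitation energy is the difference:
ΔE = E_10 - E_5
ΔE = -2.176912000 - (-8.707648000)
ΔE = 6.530736 eV

Since this is positive, energy must be absorbed (photon absorption).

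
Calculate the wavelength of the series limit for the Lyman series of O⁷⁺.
1.42 nm

The series limit corresponds to the transition from n = ∞ to n = 1.
This is the highest energy (shortest wavelength) transition in the Lyman series.

E_∞ = 0 eV
E_1 = -13.6057 × 8² / 1² = -870.7648 eV

Energy at series limit:
ΔE = E_∞ - E_1 = 0 - (-870.7648) = 870.7648 eV
λ = hc/E = 1239.84 eV·nm / 870.7648 eV = 1.42 nm

This energy equals the ionization energy from the n = 1 state of O⁷⁺.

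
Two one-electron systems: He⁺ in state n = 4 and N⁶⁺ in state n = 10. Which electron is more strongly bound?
N⁶⁺ at n = 10 (E = -6.667 eV)

Using E_n = -13.6057 Z² / n² eV:

He⁺ (Z = 2) at n = 4:
E = -13.6057 × 2² / 4² = -13.6057 × 4 / 16 = -3.401425 eV

N⁶⁺ (Z = 7) at n = 10:
E = -13.6057 × 7² / 10² = -13.6057 × 49 / 100 = -6.666793 eV

Since -6.666793 eV < -3.401425 eV,
N⁶⁺ at n = 10 is more tightly bound (requires more energy to ionize).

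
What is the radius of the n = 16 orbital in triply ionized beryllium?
3.38673 nm (or 33.86734 Å)

The Bohr radius formula is:
r_n = n² a₀ / Z

where a₀ = 0.05291772 nm is the Bohr radius.

For Be³⁺ (Z = 4) at n = 16:
r_16 = 16² × 0.05291772 nm / 4
r_16 = 256 × 0.05291772 nm / 4
r_16 = 13.546936 nm / 4
r_16 = 3.38673 nm

The electron orbits at approximately 3.38673 nm from the nucleus.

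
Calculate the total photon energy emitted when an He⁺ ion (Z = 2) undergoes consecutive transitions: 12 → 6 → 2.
13.23 eV

The energy levels of He⁺ are E_n = -13.6057 × 2² / n² eV.

First transition (12 → 6):
ΔE₁ = |E_6 - E_12|
ΔE₁ = |-1.51174444 - (-0.37793611)| = 1.13381 eV

Second transition (6 → 2):
ΔE₂ = |E_2 - E_6|
ΔE₂ = |-13.60570000 - (-1.51174444)| = 12.09396 eV

Total energy released:
E_total = ΔE₁ + ΔE₂ = 1.13381 + 12.09396 = 13.23 eV

Note: This equals the direct transition 12 → 2: 13.23 eV ✓
Energy is conserved regardless of the path taken.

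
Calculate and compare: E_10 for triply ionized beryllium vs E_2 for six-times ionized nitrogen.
N⁶⁺ at n = 2 (E = -166.66983 eV)

Using E_n = -13.6057 Z² / n² eV:

Be³⁺ (Z = 4) at n = 10:
E = -13.6057 × 4² / 10² = -13.6057 × 16 / 100 = -2.17691200 eV

N⁶⁺ (Z = 7) at n = 2:
E = -13.6057 × 7² / 2² = -13.6057 × 49 / 4 = -166.66982500 eV

Since -166.66982500 eV < -2.17691200 eV,
N⁶⁺ at n = 2 is more tightly bound (requires more energy to ionize).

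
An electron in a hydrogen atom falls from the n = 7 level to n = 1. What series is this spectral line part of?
Lyman series

The spectral series in hydrogen are named based on the final (lower) energy level:
- Lyman series: n_final = 1 (ultraviolet)
- Balmer series: n_final = 2 (visible/near-UV)
- Paschen series: n_final = 3 (infrared)
- Brackett series: n_final = 4 (infrared)
- Pfund series: n_final = 5 (far infrared)

Since this transition ends at n = 1, it belongs to the Lyman series.

For reference, this 7 → 1 line has photon energy
ΔE = 13.6057 eV × (1/1² - 1/7²) = 13.3280327 eV,
corresponding to wavelength λ = hc/ΔE = 1239.84 eV·nm / 13.3280327 eV = 93.02498 nm in the ultraviolet region.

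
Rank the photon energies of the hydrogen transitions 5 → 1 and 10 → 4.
5 → 1

Calculate the energy for each transition:

Transition 5 → 1:
ΔE₁ = |E_1 - E_5| = |-13.6057/1² - (-13.6057/5²)|
ΔE₁ = |-13.605700000 - (-0.544228000)| = 13.061472 eV

Transition 10 → 4:
ΔE₂ = |E_4 - E_10| = |-13.6057/4² - (-13.6057/10²)|
ΔE₂ = |-0.850356250 - (-0.136057000)| = 0.714299 eV

Since 13.061472 eV > 0.714299 eV, the transition 5 → 1 emits the more energetic photon.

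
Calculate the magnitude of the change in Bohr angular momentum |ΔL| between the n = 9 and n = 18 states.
9.49e-34 J·s (or 9ℏ)

In the Bohr model, L_n = nℏ where ℏ = 1.0546e-34 J·s.

L_18 = 18ℏ = 1.8983e-33 J·s
L_9 = 9ℏ = 9.4914e-34 J·s

ΔL = L_18 - L_9 = (18 - 9)ℏ = 9ℏ
ΔL = 9 × 1.0546e-34 J·s = 9.49e-34 J·s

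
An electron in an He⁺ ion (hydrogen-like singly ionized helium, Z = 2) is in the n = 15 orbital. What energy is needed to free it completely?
0.24 eV

The ionization energy is the energy needed to remove the electron completely (n → ∞).

For a hydrogen-like ion with Z = 2, E_n = -13.6057 Z² / n² eV.

At n = 15: E_15 = -13.6057 × 2² / 15² = -0.24188 eV
At n = ∞: E_∞ = 0 eV

Ionization energy = E_∞ - E_15 = 0 - (-0.24188) = 0.24188 eV
Ionization energy ≈ 0.24 eV

This is also called the binding energy of the electron in state n = 15.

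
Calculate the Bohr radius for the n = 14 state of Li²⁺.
3.4573 nm (or 34.5729 Å)

The Bohr radius formula is:
r_n = n² a₀ / Z

where a₀ = 0.0529177 nm is the Bohr radius.

For Li²⁺ (Z = 3) at n = 14:
r_14 = 14² × 0.0529177 nm / 3
r_14 = 196 × 0.0529177 nm / 3
r_14 = 10.37187 nm / 3
r_14 = 3.4573 nm

The electron orbits at approximately 3.4573 nm from the nucleus.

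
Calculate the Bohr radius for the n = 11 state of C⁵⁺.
1.067174 nm (or 10.671740 Å)

The Bohr radius formula is:
r_n = n² a₀ / Z

where a₀ = 0.052917721 nm is the Bohr radius.

For C⁵⁺ (Z = 6) at n = 11:
r_11 = 11² × 0.052917721 nm / 6
r_11 = 121 × 0.052917721 nm / 6
r_11 = 6.4030442 nm / 6
r_11 = 1.067174 nm

The electron orbits at approximately 1.067174 nm from the nucleus.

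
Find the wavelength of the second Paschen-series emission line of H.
1281.46659 nm

The lines of a series are numbered from the longest wavelength (smallest ΔE) outward; the second line is the transition from n = n_f + 2 to n_f.
The Paschen series has all transitions ending at n_f = 3.

For H, the second line (β-line) is the jump from n = 5 to n = 3:
E_5 = -13.6057 / 5² = -0.54422800000 eV
E_3 = -13.6057 / 3² = -1.51174444444 eV
ΔE = E_5 - E_3 = 0.96751644444 eV

λ = hc/E = 1239.84 eV·nm / 0.96751644444 eV
λ = 1281.46659 nm

This is the β-line of the Paschen series in H.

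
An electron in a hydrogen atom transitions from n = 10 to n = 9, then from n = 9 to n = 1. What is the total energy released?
13.470 eV

The energy levels of hydrogen are E_n = -13.6057 / n² eV.

First transition (10 → 9):
ΔE₁ = |E_9 - E_10|
ΔE₁ = |-0.167971605 - (-0.136057000)| = 0.031915 eV

Second transition (9 → 1):
ΔE₂ = |E_1 - E_9|
ΔE₂ = |-13.605700000 - (-0.167971605)| = 13.437728 eV

Total energy released:
E_total = ΔE₁ + ΔE₂ = 0.031915 + 13.437728 = 13.470 eV

Note: This equals the direct transition 10 → 1: 13.470 eV ✓
Energy is conserved regardless of the path taken.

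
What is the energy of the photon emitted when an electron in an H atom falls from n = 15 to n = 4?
0.7899 eV

The energy levels are E_n = -13.6057 eV / n².

Energy at n = 15: E_15 = -13.6057 / 15² = -0.0604698 eV
Energy at n = 4: E_4 = -13.6057 / 4² = -0.8503563 eV

For emission (electron falling to lower state), the photon energy is:
E_photon = E_15 - E_4 = |-0.0604698 - (-0.8503563)|
E_photon = 0.7899 eV

This energy is carried away by the emitted photon.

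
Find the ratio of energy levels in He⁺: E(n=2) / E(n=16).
64.00000

Using E_n = -13.6057 Z² / n² eV with Z = 2:

E_2 = -13.6057 × 2² / 2² = -54.4228 / 4 = -13.60570000000 eV
E_16 = -13.6057 × 2² / 16² = -54.4228 / 256 = -0.21258906250 eV

The ratio is:
E_2/E_16 = (-13.60570000000) / (-0.21258906250)
E_2/E_16 = (-54.4228/4) / (-54.4228/256)
E_2/E_16 = 256/4
E_2/E_16 = 64.00000
(Note: the Z² factors cancel in the ratio.)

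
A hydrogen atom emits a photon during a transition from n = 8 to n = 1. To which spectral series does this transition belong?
Lyman series

The spectral series in hydrogen are named based on the final (lower) energy level:
- Lyman series: n_final = 1 (ultraviolet)
- Balmer series: n_final = 2 (visible/near-UV)
- Paschen series: n_final = 3 (infrared)
- Brackett series: n_final = 4 (infrared)
- Pfund series: n_final = 5 (far infrared)

Since this transition ends at n = 1, it belongs to the Lyman series.

For reference, this 8 → 1 line has photon energy
ΔE = 13.6057 eV × (1/1² - 1/8²) = 13.393111 eV,
corresponding to wavelength λ = hc/ΔE = 1239.84 eV·nm / 13.393111 eV = 92.5730 nm in the ultraviolet region.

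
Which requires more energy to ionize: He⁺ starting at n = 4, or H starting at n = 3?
He⁺ at n = 4 (E = -3.4014 eV)

Using E_n = -13.6057 Z² / n² eV:

He⁺ (Z = 2) at n = 4:
E = -13.6057 × 2² / 4² = -13.6057 × 4 / 16 = -3.4014250 eV

H (Z = 1) at n = 3:
E = -13.6057 × 1² / 3² = -13.6057 × 1 / 9 = -1.5117444 eV

Since -3.4014250 eV < -1.5117444 eV,
He⁺ at n = 4 is more tightly bound (requires more energy to ionize).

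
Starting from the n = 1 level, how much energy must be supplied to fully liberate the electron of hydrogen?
13.6057 eV

The ionization energy is the energy needed to remove the electron completely (n → ∞).

For hydrogen, E_n = -13.6057 eV / n².

At n = 1: E_1 = -13.6057 / 1² = -13.6057000 eV
At n = ∞: E_∞ = 0 eV

Ionization energy = E_∞ - E_1 = 0 - (-13.6057000) = 13.6057000 eV
Ionization energy ≈ 13.6057 eV

This is also called the binding energy of the electron in state n = 1.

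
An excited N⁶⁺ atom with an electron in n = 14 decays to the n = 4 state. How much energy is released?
38.266031 eV

The energy levels are E_n = -13.6057 Z² eV / n².

Energy at n = 14: E_14 = -13.6057 × 7² / 14² = -3.401425000 eV
Energy at n = 4: E_4 = -13.6057 × 7² / 4² = -41.667456250 eV

For emission (electron falling to lower state), the photon energy is:
E_photon = E_14 - E_4 = |-3.401425000 - (-41.667456250)|
E_photon = 38.266031 eV

This energy is carried away by the emitted photon.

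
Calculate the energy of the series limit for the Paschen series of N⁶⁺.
74.0755 eV

The series limit corresponds to the transition from n = ∞ to n = 3.
This is the highest energy (shortest wavelength) transition in the Paschen series.

E_∞ = 0 eV
E_3 = -13.6057 × 7² / 3² = -74.0755 eV

Energy at series limit:
ΔE = E_∞ - E_3 = 0 - (-74.0755) = 74.0755 eV

This energy equals the ionization energy from the n = 3 state of N⁶⁺.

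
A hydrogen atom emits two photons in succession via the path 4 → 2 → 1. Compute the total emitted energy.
12.755 eV

The energy levels of hydrogen are E_n = -13.6057 / n² eV.

First transition (4 → 2):
ΔE₁ = |E_2 - E_4|
ΔE₁ = |-3.401425000 - (-0.850356250)| = 2.551069 eV

Second transition (2 → 1):
ΔE₂ = |E_1 - E_2|
ΔE₂ = |-13.605700000 - (-3.401425000)| = 10.204275 eV

Total energy released:
E_total = ΔE₁ + ΔE₂ = 2.551069 + 10.204275 = 12.755 eV

Note: This equals the direct transition 4 → 1: 12.755 eV ✓
Energy is conserved regardless of the path taken.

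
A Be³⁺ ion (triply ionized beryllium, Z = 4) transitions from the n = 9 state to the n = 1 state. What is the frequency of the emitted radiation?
5.1988e+16 Hz

First, find the transition energy:
E_9 = -13.6057 × 4² / 9² = -2.68755 eV
E_1 = -13.6057 × 4² / 1² = -217.69120 eV
|ΔE| = |E_1 - E_9| = 215.00365 eV

Convert to Joules: E = 215.00365 eV × (1.602177 × 10⁻¹⁹ J/eV) = 3.444739e-17 J

Using E = hf:
f = E/h = 3.444739e-17 J / (6.62607 × 10⁻³⁴ J·s)
f = 5.1988e+16 Hz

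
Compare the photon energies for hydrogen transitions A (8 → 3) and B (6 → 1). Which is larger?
6 → 1

Calculate the energy for each transition:

Transition 8 → 3:
ΔE₁ = |E_3 - E_8| = |-13.6057/3² - (-13.6057/8²)|
ΔE₁ = |-1.511744444 - (-0.212589063)| = 1.299155 eV

Transition 6 → 1:
ΔE₂ = |E_1 - E_6| = |-13.6057/1² - (-13.6057/6²)|
ΔE₂ = |-13.605700000 - (-0.377936111)| = 13.227764 eV

Since 13.227764 eV > 1.299155 eV, the transition 6 → 1 emits the more energetic photon.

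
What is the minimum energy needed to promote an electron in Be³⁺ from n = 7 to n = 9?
1.755 eV

The energy levels of a hydrogen-like atom are E_n = -13.6057 Z² eV / n².

Energy at n = 7: E_7 = -13.6057 × 4² / 7² = -4.442678 eV
Energy at n = 9: E_9 = -13.6057 × 4² / 9² = -2.687546 eV

The excitation energy is the difference:
ΔE = E_9 - E_7
ΔE = -2.687546 - (-4.442678)
ΔE = 1.755 eV

Since this is positive, energy must be absorbed (photon absorption).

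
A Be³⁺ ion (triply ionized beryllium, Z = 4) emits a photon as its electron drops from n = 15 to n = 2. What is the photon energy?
53.455284 eV

The energy levels are E_n = -13.6057 Z² eV / n².

Energy at n = 15: E_15 = -13.6057 × 4² / 15² = -0.967516444 eV
Energy at n = 2: E_2 = -13.6057 × 4² / 2² = -54.422800000 eV

For emission (electron falling to lower state), the photon energy is:
E_photon = E_15 - E_2 = |-0.967516444 - (-54.422800000)|
E_photon = 53.455284 eV

This energy is carried away by the emitted photon.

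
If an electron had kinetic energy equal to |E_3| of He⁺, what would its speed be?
1.4585e+06 m/s (or 0.49% of c)

The binding energy at n = 3 for He⁺ is:
E_3 = -13.6057 × 2²/3² = -6.0469778 eV
|E_3| = 6.0469778 eV

Convert to Joules:
KE = 6.0469778 eV × (1.602177 × 10⁻¹⁹ J/eV) = 9.688329e-19 J

Using KE = ½mv²:
v = √(2·KE/m_e)
v = √(2 × 9.688329e-19 J / 9.10938 × 10⁻³¹ kg)
v = 1.4585e+06 m/s

This is approximately 0.49% the speed of light.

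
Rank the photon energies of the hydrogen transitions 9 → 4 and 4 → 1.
4 → 1

Calculate the energy for each transition:

Transition 9 → 4:
ΔE₁ = |E_4 - E_9| = |-13.6057/4² - (-13.6057/9²)|
ΔE₁ = |-0.850356250 - (-0.167971605)| = 0.682385 eV

Transition 4 → 1:
ΔE₂ = |E_1 - E_4| = |-13.6057/1² - (-13.6057/4²)|
ΔE₂ = |-13.605700000 - (-0.850356250)| = 12.755344 eV

Since 12.755344 eV > 0.682385 eV, the transition 4 → 1 emits the more energetic photon.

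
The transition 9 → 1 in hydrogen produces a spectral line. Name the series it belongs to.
Lyman series

The spectral series in hydrogen are named based on the final (lower) energy level:
- Lyman series: n_final = 1 (ultraviolet)
- Balmer series: n_final = 2 (visible/near-UV)
- Paschen series: n_final = 3 (infrared)
- Brackett series: n_final = 4 (infrared)
- Pfund series: n_final = 5 (far infrared)

Since this transition ends at n = 1, it belongs to the Lyman series.

For reference, this 9 → 1 line has photon energy
ΔE = 13.6057 eV × (1/1² - 1/9²) = 13.43772840 eV,
corresponding to wavelength λ = hc/ΔE = 1239.84 eV·nm / 13.43772840 eV = 92.265595 nm in the ultraviolet region.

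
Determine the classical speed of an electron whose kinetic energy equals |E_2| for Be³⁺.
4.38e+06 m/s (or 1.45947% of c)

The binding energy at n = 2 for Be³⁺ is:
E_2 = -13.6057 × 4²/2² = -54.4228000 eV
|E_2| = 54.4228000 eV

Convert to Joules:
KE = 54.4228000 eV × (1.602177 × 10⁻¹⁹ J/eV) = 8.7195e-18 J

Using KE = ½mv²:
v = √(2·KE/m_e)
v = √(2 × 8.7195e-18 J / 9.10938 × 10⁻³¹ kg)
v = 4.38e+06 m/s

This is approximately 1.45947% the speed of light.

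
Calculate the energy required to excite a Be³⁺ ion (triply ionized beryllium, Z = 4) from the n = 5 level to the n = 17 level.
7.95439 eV

The energy levels of a hydrogen-like atom are E_n = -13.6057 Z² eV / n².

Energy at n = 5: E_5 = -13.6057 × 4² / 5² = -8.70764800 eV
Energy at n = 17: E_17 = -13.6057 × 4² / 17² = -0.75325675 eV

The excitation energy is the difference:
ΔE = E_17 - E_5
ΔE = -0.75325675 - (-8.70764800)
ΔE = 7.95439 eV

Since this is positive, energy must be absorbed (photon absorption).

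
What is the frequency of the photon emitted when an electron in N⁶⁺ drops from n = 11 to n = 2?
3.89683e+16 Hz

First, find the transition energy:
E_11 = -13.6057 × 7² / 11² = -5.509746 eV
E_2 = -13.6057 × 7² / 2² = -166.669825 eV
|ΔE| = |E_2 - E_11| = 161.160079 eV

Convert to Joules: E = 161.160079 eV × (1.602177 × 10⁻¹⁹ J/eV) = 2.5820697e-17 J

Using E = hf:
f = E/h = 2.5820697e-17 J / (6.62607 × 10⁻³⁴ J·s)
f = 3.89683e+16 Hz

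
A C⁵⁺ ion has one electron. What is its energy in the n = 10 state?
-4.90 eV

For hydrogen-like ions, the energy levels scale with Z²:
E_n = -13.6057 Z² / n² eV

For C⁵⁺ (Z = 6) at n = 10:
E_10 = -13.6057 × 6² / 10²
E_10 = -13.6057 × 36 / 100
E_10 = -489.8052 / 100
E_10 = -4.90 eV

The energy is 36 times more negative than hydrogen at the same n due to the stronger nuclear charge.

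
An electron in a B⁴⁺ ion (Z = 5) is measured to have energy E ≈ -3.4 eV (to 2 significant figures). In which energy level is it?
n = 10

The exact energy levels follow E_n = -13.6057 Z² / n² eV with Z = 5.

The measured value (-3.4 eV) is reported to only 2 significant figures, so we must test candidate n values and see which one matches to that precision.

Candidate energies:
  n = 8:  E = -13.6057 × 5² / 8² = -5.31473 eV
  n = 9:  E = -13.6057 × 5² / 9² = -4.19929 eV
  n = 10:  E = -13.6057 × 5² / 10² = -3.40143 eV  ← matches
  n = 11:  E = -13.6057 × 5² / 11² = -2.81110 eV
  n = 12:  E = -13.6057 × 5² / 12² = -2.36210 eV

Checking against the measurement of -3.4 eV (2 sig figs), only n = 10 agrees:
E_10 = -3.40143 eV, which rounds to -3.4 eV ✓

Therefore n = 10.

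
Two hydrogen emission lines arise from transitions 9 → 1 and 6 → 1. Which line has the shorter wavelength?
9 → 1

Calculate the energy for each transition:

Transition 9 → 1:
ΔE₁ = |E_1 - E_9| = |-13.6057/1² - (-13.6057/9²)|
ΔE₁ = |-13.60570000000 - (-0.16797160494)| = 13.43772840 eV

Transition 6 → 1:
ΔE₂ = |E_1 - E_6| = |-13.6057/1² - (-13.6057/6²)|
ΔE₂ = |-13.60570000000 - (-0.37793611111)| = 13.22776389 eV

Since 13.43772840 eV > 13.22776389 eV, the transition 9 → 1 emits the more energetic photon.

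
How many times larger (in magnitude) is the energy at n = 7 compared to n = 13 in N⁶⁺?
3.44898

Using E_n = -13.6057 Z² / n² eV with Z = 7:

E_7 = -13.6057 × 7² / 7² = -666.6793 / 49 = -13.60570000000 eV
E_13 = -13.6057 × 7² / 13² = -666.6793 / 169 = -3.94484792899 eV

The ratio is:
E_7/E_13 = (-13.60570000000) / (-3.94484792899)
E_7/E_13 = (-666.6793/49) / (-666.6793/169)
E_7/E_13 = 169/49
E_7/E_13 = 3.44898
(Note: the Z² factors cancel in the ratio.)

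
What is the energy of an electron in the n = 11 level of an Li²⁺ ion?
-1.011994 eV

For hydrogen-like ions, the energy levels scale with Z²:
E_n = -13.6057 Z² / n² eV

For Li²⁺ (Z = 3) at n = 11:
E_11 = -13.6057 × 3² / 11²
E_11 = -13.6057 × 9 / 121
E_11 = -122.4513 / 121
E_11 = -1.011994 eV

The energy is 9 times more negative than hydrogen at the same n due to the stronger nuclear charge.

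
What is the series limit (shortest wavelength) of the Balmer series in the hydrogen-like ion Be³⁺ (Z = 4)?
22.78163 nm

The series limit corresponds to the transition from n = ∞ to n = 2.
This is the highest energy (shortest wavelength) transition in the Balmer series.

E_∞ = 0 eV
E_2 = -13.6057 × 4² / 2² = -54.4228000 eV

Energy at series limit:
ΔE = E_∞ - E_2 = 0 - (-54.4228000) = 54.4228000 eV
λ = hc/E = 1239.84 eV·nm / 54.4228000 eV = 22.78163 nm

This energy equals the ionization energy from the n = 2 state of Be³⁺.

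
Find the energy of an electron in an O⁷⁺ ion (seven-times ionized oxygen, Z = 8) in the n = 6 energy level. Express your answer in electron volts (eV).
-24.19 eV

The energy levels of a hydrogen-like atom are given by:
E_n = -13.6057 Z² / n² eV  (with Z = 8 for O⁷⁺)

For n = 6:
E_6 = -13.6057 × 8² / 6²
E_6 = -13.6057 × 64 / 36
E_6 = -24.19 eV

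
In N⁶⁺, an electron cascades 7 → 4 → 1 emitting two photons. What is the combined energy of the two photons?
653.074 eV

The energy levels of N⁶⁺ are E_n = -13.6057 × 7² / n² eV.

First transition (7 → 4):
ΔE₁ = |E_4 - E_7|
ΔE₁ = |-41.667456250 - (-13.605700000)| = 28.061756 eV

Second transition (4 → 1):
ΔE₂ = |E_1 - E_4|
ΔE₂ = |-666.679300000 - (-41.667456250)| = 625.011844 eV

Total energy released:
E_total = ΔE₁ + ΔE₂ = 28.061756 + 625.011844 = 653.074 eV

Note: This equals the direct transition 7 → 1: 653.074 eV ✓
Energy is conserved regardless of the path taken.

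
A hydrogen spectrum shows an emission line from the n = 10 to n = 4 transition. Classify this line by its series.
Brackett series

The spectral series in hydrogen are named based on the final (lower) energy level:
- Lyman series: n_final = 1 (ultraviolet)
- Balmer series: n_final = 2 (visible/near-UV)
- Paschen series: n_final = 3 (infrared)
- Brackett series: n_final = 4 (infrared)
- Pfund series: n_final = 5 (far infrared)

Since this transition ends at n = 4, it belongs to the Brackett series.

For reference, this 10 → 4 line has photon energy
ΔE = 13.6057 eV × (1/4² - 1/10²) = 0.71429925000 eV,
corresponding to wavelength λ = hc/ΔE = 1239.84 eV·nm / 0.71429925000 eV = 1735.74311 nm in the infrared region.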